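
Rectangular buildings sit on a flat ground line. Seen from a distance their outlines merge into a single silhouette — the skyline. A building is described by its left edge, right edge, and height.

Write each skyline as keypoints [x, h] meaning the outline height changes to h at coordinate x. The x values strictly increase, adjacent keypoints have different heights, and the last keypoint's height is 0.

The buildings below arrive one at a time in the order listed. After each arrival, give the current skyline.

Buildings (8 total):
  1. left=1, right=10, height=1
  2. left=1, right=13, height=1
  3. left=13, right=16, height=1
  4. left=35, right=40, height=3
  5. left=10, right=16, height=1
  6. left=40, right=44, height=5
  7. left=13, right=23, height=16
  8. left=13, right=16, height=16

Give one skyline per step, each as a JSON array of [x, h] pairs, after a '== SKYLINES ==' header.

== SKYLINES ==
[[1,1],[10,0]]
[[1,1],[13,0]]
[[1,1],[16,0]]
[[1,1],[16,0],[35,3],[40,0]]
[[1,1],[16,0],[35,3],[40,0]]
[[1,1],[16,0],[35,3],[40,5],[44,0]]
[[1,1],[13,16],[23,0],[35,3],[40,5],[44,0]]
[[1,1],[13,16],[23,0],[35,3],[40,5],[44,0]]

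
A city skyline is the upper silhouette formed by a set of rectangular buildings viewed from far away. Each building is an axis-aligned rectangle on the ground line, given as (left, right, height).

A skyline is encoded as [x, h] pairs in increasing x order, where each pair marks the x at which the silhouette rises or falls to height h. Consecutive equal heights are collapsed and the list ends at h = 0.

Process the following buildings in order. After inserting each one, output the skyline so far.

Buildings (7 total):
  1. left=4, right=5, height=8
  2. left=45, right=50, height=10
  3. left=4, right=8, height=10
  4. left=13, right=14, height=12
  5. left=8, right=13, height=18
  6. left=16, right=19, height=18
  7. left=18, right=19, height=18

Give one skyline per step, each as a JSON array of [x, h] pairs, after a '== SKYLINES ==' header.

== SKYLINES ==
[[4,8],[5,0]]
[[4,8],[5,0],[45,10],[50,0]]
[[4,10],[8,0],[45,10],[50,0]]
[[4,10],[8,0],[13,12],[14,0],[45,10],[50,0]]
[[4,10],[8,18],[13,12],[14,0],[45,10],[50,0]]
[[4,10],[8,18],[13,12],[14,0],[16,18],[19,0],[45,10],[50,0]]
[[4,10],[8,18],[13,12],[14,0],[16,18],[19,0],[45,10],[50,0]]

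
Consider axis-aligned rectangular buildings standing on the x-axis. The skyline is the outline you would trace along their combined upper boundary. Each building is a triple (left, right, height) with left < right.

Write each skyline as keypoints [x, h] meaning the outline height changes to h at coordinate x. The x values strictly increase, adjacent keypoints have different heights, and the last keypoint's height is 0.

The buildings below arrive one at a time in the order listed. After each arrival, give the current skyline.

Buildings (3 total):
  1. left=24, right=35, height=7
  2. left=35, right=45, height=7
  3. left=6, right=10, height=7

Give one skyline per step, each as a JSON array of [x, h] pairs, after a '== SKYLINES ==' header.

== SKYLINES ==
[[24,7],[35,0]]
[[24,7],[45,0]]
[[6,7],[10,0],[24,7],[45,0]]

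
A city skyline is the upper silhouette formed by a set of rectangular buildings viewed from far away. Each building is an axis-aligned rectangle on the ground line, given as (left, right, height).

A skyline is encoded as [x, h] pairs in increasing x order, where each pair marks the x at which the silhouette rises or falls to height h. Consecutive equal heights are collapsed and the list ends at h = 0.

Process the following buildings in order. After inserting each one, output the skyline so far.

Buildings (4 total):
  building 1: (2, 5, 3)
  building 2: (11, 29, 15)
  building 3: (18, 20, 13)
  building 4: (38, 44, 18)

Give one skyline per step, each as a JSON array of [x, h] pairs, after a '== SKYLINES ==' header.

== SKYLINES ==
[[2,3],[5,0]]
[[2,3],[5,0],[11,15],[29,0]]
[[2,3],[5,0],[11,15],[29,0]]
[[2,3],[5,0],[11,15],[29,0],[38,18],[44,0]]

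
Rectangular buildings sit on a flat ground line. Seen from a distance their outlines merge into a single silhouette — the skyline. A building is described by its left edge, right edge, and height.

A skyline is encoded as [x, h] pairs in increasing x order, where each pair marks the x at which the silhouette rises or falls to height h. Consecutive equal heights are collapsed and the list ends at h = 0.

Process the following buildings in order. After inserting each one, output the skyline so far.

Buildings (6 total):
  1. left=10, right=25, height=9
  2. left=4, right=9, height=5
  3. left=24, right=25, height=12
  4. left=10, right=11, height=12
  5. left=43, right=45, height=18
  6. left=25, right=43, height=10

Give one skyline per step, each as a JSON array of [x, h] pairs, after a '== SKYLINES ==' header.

== SKYLINES ==
[[10,9],[25,0]]
[[4,5],[9,0],[10,9],[25,0]]
[[4,5],[9,0],[10,9],[24,12],[25,0]]
[[4,5],[9,0],[10,12],[11,9],[24,12],[25,0]]
[[4,5],[9,0],[10,12],[11,9],[24,12],[25,0],[43,18],[45,0]]
[[4,5],[9,0],[10,12],[11,9],[24,12],[25,10],[43,18],[45,0]]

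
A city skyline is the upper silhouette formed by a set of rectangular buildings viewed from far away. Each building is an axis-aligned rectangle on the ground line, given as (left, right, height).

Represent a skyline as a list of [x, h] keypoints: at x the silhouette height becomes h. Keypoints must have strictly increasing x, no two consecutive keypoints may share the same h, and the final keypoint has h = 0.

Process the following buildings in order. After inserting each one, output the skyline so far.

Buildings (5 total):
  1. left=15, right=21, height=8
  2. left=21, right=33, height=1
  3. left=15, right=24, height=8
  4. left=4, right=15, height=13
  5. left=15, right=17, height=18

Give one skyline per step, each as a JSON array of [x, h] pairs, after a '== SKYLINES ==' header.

== SKYLINES ==
[[15,8],[21,0]]
[[15,8],[21,1],[33,0]]
[[15,8],[24,1],[33,0]]
[[4,13],[15,8],[24,1],[33,0]]
[[4,13],[15,18],[17,8],[24,1],[33,0]]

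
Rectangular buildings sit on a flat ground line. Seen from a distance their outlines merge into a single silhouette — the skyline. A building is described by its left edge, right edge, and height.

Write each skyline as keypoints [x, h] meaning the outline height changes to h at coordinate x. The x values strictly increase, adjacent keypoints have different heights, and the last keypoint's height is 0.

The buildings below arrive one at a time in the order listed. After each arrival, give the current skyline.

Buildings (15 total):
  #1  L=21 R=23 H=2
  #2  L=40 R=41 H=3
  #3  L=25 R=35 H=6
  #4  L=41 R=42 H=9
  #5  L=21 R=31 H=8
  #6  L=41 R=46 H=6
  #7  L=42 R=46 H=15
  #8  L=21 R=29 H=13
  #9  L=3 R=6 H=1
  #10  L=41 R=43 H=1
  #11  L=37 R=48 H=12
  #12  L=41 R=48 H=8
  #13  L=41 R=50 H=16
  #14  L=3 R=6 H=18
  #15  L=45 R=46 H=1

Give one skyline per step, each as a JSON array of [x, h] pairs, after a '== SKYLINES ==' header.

== SKYLINES ==
[[21,2],[23,0]]
[[21,2],[23,0],[40,3],[41,0]]
[[21,2],[23,0],[25,6],[35,0],[40,3],[41,0]]
[[21,2],[23,0],[25,6],[35,0],[40,3],[41,9],[42,0]]
[[21,8],[31,6],[35,0],[40,3],[41,9],[42,0]]
[[21,8],[31,6],[35,0],[40,3],[41,9],[42,6],[46,0]]
[[21,8],[31,6],[35,0],[40,3],[41,9],[42,15],[46,0]]
[[21,13],[29,8],[31,6],[35,0],[40,3],[41,9],[42,15],[46,0]]
[[3,1],[6,0],[21,13],[29,8],[31,6],[35,0],[40,3],[41,9],[42,15],[46,0]]
[[3,1],[6,0],[21,13],[29,8],[31,6],[35,0],[40,3],[41,9],[42,15],[46,0]]
[[3,1],[6,0],[21,13],[29,8],[31,6],[35,0],[37,12],[42,15],[46,12],[48,0]]
[[3,1],[6,0],[21,13],[29,8],[31,6],[35,0],[37,12],[42,15],[46,12],[48,0]]
[[3,1],[6,0],[21,13],[29,8],[31,6],[35,0],[37,12],[41,16],[50,0]]
[[3,18],[6,0],[21,13],[29,8],[31,6],[35,0],[37,12],[41,16],[50,0]]
[[3,18],[6,0],[21,13],[29,8],[31,6],[35,0],[37,12],[41,16],[50,0]]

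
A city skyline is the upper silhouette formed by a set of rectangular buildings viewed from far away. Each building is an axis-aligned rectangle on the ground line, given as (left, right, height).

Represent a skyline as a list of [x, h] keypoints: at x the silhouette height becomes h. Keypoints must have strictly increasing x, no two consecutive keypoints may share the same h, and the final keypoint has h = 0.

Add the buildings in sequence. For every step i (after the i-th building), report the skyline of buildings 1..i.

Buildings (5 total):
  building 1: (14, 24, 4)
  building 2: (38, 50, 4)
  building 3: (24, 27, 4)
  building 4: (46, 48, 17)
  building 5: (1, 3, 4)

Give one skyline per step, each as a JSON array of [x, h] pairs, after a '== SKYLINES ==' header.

== SKYLINES ==
[[14,4],[24,0]]
[[14,4],[24,0],[38,4],[50,0]]
[[14,4],[27,0],[38,4],[50,0]]
[[14,4],[27,0],[38,4],[46,17],[48,4],[50,0]]
[[1,4],[3,0],[14,4],[27,0],[38,4],[46,17],[48,4],[50,0]]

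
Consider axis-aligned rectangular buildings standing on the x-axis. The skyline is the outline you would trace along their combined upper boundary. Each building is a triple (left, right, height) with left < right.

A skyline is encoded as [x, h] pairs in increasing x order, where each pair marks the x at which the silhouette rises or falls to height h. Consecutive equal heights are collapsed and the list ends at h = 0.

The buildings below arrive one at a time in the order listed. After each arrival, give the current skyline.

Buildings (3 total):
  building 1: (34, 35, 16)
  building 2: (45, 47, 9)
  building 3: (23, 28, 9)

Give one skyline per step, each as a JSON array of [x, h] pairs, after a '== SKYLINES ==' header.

== SKYLINES ==
[[34,16],[35,0]]
[[34,16],[35,0],[45,9],[47,0]]
[[23,9],[28,0],[34,16],[35,0],[45,9],[47,0]]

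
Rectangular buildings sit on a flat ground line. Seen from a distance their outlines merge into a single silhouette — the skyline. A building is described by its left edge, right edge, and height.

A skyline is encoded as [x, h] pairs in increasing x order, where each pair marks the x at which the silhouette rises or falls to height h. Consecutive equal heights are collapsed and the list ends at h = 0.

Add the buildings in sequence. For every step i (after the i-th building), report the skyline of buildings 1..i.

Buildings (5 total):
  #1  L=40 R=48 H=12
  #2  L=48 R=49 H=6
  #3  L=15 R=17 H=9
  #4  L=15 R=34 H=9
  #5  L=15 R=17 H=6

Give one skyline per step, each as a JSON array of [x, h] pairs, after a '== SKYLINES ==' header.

== SKYLINES ==
[[40,12],[48,0]]
[[40,12],[48,6],[49,0]]
[[15,9],[17,0],[40,12],[48,6],[49,0]]
[[15,9],[34,0],[40,12],[48,6],[49,0]]
[[15,9],[34,0],[40,12],[48,6],[49,0]]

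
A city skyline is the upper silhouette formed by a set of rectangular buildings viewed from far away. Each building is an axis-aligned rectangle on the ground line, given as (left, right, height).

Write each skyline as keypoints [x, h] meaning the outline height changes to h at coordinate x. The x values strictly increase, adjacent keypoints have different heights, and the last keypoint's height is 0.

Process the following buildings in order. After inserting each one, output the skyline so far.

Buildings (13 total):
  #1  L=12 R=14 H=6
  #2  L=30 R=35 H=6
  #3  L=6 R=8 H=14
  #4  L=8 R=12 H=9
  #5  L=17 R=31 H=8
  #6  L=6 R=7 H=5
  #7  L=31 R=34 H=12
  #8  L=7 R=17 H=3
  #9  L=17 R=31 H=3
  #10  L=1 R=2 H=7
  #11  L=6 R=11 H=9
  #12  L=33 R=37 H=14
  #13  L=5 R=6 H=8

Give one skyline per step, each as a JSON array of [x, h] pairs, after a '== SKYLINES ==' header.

== SKYLINES ==
[[12,6],[14,0]]
[[12,6],[14,0],[30,6],[35,0]]
[[6,14],[8,0],[12,6],[14,0],[30,6],[35,0]]
[[6,14],[8,9],[12,6],[14,0],[30,6],[35,0]]
[[6,14],[8,9],[12,6],[14,0],[17,8],[31,6],[35,0]]
[[6,14],[8,9],[12,6],[14,0],[17,8],[31,6],[35,0]]
[[6,14],[8,9],[12,6],[14,0],[17,8],[31,12],[34,6],[35,0]]
[[6,14],[8,9],[12,6],[14,3],[17,8],[31,12],[34,6],[35,0]]
[[6,14],[8,9],[12,6],[14,3],[17,8],[31,12],[34,6],[35,0]]
[[1,7],[2,0],[6,14],[8,9],[12,6],[14,3],[17,8],[31,12],[34,6],[35,0]]
[[1,7],[2,0],[6,14],[8,9],[12,6],[14,3],[17,8],[31,12],[34,6],[35,0]]
[[1,7],[2,0],[6,14],[8,9],[12,6],[14,3],[17,8],[31,12],[33,14],[37,0]]
[[1,7],[2,0],[5,8],[6,14],[8,9],[12,6],[14,3],[17,8],[31,12],[33,14],[37,0]]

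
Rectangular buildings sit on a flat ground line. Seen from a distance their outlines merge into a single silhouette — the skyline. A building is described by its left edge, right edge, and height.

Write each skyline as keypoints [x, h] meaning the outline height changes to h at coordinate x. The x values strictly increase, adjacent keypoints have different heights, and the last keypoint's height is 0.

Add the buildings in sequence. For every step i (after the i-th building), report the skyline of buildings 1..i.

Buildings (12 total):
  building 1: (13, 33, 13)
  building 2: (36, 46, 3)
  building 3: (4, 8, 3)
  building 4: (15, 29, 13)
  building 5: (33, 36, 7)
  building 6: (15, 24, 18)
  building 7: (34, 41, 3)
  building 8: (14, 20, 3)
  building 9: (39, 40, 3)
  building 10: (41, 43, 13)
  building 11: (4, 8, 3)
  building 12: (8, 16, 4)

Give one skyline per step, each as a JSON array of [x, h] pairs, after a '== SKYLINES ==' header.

== SKYLINES ==
[[13,13],[33,0]]
[[13,13],[33,0],[36,3],[46,0]]
[[4,3],[8,0],[13,13],[33,0],[36,3],[46,0]]
[[4,3],[8,0],[13,13],[33,0],[36,3],[46,0]]
[[4,3],[8,0],[13,13],[33,7],[36,3],[46,0]]
[[4,3],[8,0],[13,13],[15,18],[24,13],[33,7],[36,3],[46,0]]
[[4,3],[8,0],[13,13],[15,18],[24,13],[33,7],[36,3],[46,0]]
[[4,3],[8,0],[13,13],[15,18],[24,13],[33,7],[36,3],[46,0]]
[[4,3],[8,0],[13,13],[15,18],[24,13],[33,7],[36,3],[46,0]]
[[4,3],[8,0],[13,13],[15,18],[24,13],[33,7],[36,3],[41,13],[43,3],[46,0]]
[[4,3],[8,0],[13,13],[15,18],[24,13],[33,7],[36,3],[41,13],[43,3],[46,0]]
[[4,3],[8,4],[13,13],[15,18],[24,13],[33,7],[36,3],[41,13],[43,3],[46,0]]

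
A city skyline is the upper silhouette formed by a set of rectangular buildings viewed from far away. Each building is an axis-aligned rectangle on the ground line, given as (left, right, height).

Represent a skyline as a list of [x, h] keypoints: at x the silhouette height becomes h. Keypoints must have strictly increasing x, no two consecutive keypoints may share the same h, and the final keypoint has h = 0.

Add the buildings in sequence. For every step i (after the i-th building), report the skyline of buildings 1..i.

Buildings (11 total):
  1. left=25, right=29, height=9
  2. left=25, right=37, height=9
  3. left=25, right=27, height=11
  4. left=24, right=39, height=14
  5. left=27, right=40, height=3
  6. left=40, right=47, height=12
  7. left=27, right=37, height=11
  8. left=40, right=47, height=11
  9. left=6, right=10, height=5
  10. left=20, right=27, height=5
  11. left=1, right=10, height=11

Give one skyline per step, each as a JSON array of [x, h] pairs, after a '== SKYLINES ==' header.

== SKYLINES ==
[[25,9],[29,0]]
[[25,9],[37,0]]
[[25,11],[27,9],[37,0]]
[[24,14],[39,0]]
[[24,14],[39,3],[40,0]]
[[24,14],[39,3],[40,12],[47,0]]
[[24,14],[39,3],[40,12],[47,0]]
[[24,14],[39,3],[40,12],[47,0]]
[[6,5],[10,0],[24,14],[39,3],[40,12],[47,0]]
[[6,5],[10,0],[20,5],[24,14],[39,3],[40,12],[47,0]]
[[1,11],[10,0],[20,5],[24,14],[39,3],[40,12],[47,0]]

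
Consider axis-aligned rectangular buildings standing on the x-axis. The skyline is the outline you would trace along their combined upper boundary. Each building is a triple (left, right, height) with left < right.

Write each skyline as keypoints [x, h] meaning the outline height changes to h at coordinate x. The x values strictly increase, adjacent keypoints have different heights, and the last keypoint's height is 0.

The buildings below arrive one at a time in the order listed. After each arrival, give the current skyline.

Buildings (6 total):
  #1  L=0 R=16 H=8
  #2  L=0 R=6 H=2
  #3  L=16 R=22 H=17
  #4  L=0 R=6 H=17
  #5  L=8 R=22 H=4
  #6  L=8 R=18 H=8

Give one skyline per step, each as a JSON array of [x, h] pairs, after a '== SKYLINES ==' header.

== SKYLINES ==
[[0,8],[16,0]]
[[0,8],[16,0]]
[[0,8],[16,17],[22,0]]
[[0,17],[6,8],[16,17],[22,0]]
[[0,17],[6,8],[16,17],[22,0]]
[[0,17],[6,8],[16,17],[22,0]]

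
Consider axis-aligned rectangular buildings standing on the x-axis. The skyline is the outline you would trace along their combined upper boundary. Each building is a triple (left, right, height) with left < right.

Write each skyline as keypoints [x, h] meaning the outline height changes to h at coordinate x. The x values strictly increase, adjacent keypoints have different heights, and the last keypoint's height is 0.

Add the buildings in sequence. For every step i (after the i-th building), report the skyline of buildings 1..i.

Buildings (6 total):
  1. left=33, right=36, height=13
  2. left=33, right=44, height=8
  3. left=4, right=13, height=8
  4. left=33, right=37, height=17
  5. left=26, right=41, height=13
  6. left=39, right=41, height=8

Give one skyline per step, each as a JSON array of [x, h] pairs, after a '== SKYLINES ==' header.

== SKYLINES ==
[[33,13],[36,0]]
[[33,13],[36,8],[44,0]]
[[4,8],[13,0],[33,13],[36,8],[44,0]]
[[4,8],[13,0],[33,17],[37,8],[44,0]]
[[4,8],[13,0],[26,13],[33,17],[37,13],[41,8],[44,0]]
[[4,8],[13,0],[26,13],[33,17],[37,13],[41,8],[44,0]]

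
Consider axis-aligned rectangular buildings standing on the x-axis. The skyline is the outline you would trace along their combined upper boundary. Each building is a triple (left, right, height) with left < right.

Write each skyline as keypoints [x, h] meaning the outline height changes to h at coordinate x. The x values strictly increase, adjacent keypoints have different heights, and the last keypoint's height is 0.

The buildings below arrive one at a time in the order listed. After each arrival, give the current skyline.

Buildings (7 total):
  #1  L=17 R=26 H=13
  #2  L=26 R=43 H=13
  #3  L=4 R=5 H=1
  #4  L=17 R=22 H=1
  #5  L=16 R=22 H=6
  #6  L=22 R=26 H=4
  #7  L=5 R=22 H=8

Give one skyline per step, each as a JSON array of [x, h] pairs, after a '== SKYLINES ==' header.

== SKYLINES ==
[[17,13],[26,0]]
[[17,13],[43,0]]
[[4,1],[5,0],[17,13],[43,0]]
[[4,1],[5,0],[17,13],[43,0]]
[[4,1],[5,0],[16,6],[17,13],[43,0]]
[[4,1],[5,0],[16,6],[17,13],[43,0]]
[[4,1],[5,8],[17,13],[43,0]]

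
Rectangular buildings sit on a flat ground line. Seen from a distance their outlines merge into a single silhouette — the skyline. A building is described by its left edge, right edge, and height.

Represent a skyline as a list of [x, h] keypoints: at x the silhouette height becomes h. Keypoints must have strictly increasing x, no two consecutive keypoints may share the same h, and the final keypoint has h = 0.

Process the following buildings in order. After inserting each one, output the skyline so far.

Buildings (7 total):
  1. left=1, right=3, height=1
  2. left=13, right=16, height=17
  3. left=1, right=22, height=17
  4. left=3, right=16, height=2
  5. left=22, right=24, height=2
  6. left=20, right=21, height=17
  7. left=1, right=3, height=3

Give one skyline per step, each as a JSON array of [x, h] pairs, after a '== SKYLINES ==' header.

== SKYLINES ==
[[1,1],[3,0]]
[[1,1],[3,0],[13,17],[16,0]]
[[1,17],[22,0]]
[[1,17],[22,0]]
[[1,17],[22,2],[24,0]]
[[1,17],[22,2],[24,0]]
[[1,17],[22,2],[24,0]]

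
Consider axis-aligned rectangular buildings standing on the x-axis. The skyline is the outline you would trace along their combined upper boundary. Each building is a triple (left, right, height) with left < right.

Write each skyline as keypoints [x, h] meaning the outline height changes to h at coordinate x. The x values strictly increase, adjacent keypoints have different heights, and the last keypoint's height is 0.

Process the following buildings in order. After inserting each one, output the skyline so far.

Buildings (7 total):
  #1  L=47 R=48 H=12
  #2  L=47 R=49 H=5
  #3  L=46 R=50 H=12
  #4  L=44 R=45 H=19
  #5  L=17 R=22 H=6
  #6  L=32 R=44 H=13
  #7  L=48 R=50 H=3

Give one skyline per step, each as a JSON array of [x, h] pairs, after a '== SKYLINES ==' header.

== SKYLINES ==
[[47,12],[48,0]]
[[47,12],[48,5],[49,0]]
[[46,12],[50,0]]
[[44,19],[45,0],[46,12],[50,0]]
[[17,6],[22,0],[44,19],[45,0],[46,12],[50,0]]
[[17,6],[22,0],[32,13],[44,19],[45,0],[46,12],[50,0]]
[[17,6],[22,0],[32,13],[44,19],[45,0],[46,12],[50,0]]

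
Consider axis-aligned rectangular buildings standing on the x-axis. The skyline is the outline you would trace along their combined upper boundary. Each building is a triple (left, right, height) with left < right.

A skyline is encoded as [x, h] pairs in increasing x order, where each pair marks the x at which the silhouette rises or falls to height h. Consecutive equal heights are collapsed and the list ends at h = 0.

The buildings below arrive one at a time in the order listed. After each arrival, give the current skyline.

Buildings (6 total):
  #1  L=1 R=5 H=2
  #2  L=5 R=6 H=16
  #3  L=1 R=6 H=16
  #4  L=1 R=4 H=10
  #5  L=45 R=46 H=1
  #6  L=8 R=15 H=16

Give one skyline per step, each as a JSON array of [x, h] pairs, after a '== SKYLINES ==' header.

== SKYLINES ==
[[1,2],[5,0]]
[[1,2],[5,16],[6,0]]
[[1,16],[6,0]]
[[1,16],[6,0]]
[[1,16],[6,0],[45,1],[46,0]]
[[1,16],[6,0],[8,16],[15,0],[45,1],[46,0]]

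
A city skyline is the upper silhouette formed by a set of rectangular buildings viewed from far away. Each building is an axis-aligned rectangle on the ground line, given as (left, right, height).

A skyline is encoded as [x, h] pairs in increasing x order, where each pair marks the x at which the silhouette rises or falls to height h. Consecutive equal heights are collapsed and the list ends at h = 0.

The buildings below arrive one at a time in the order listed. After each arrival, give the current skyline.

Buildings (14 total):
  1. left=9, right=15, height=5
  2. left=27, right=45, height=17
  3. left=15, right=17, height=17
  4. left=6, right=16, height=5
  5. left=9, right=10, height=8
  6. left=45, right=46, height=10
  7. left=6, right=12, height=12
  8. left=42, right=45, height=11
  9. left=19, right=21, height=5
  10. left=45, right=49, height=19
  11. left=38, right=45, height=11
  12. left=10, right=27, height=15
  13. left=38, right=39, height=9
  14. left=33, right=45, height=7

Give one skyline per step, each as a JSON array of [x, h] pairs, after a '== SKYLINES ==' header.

== SKYLINES ==
[[9,5],[15,0]]
[[9,5],[15,0],[27,17],[45,0]]
[[9,5],[15,17],[17,0],[27,17],[45,0]]
[[6,5],[15,17],[17,0],[27,17],[45,0]]
[[6,5],[9,8],[10,5],[15,17],[17,0],[27,17],[45,0]]
[[6,5],[9,8],[10,5],[15,17],[17,0],[27,17],[45,10],[46,0]]
[[6,12],[12,5],[15,17],[17,0],[27,17],[45,10],[46,0]]
[[6,12],[12,5],[15,17],[17,0],[27,17],[45,10],[46,0]]
[[6,12],[12,5],[15,17],[17,0],[19,5],[21,0],[27,17],[45,10],[46,0]]
[[6,12],[12,5],[15,17],[17,0],[19,5],[21,0],[27,17],[45,19],[49,0]]
[[6,12],[12,5],[15,17],[17,0],[19,5],[21,0],[27,17],[45,19],[49,0]]
[[6,12],[10,15],[15,17],[17,15],[27,17],[45,19],[49,0]]
[[6,12],[10,15],[15,17],[17,15],[27,17],[45,19],[49,0]]
[[6,12],[10,15],[15,17],[17,15],[27,17],[45,19],[49,0]]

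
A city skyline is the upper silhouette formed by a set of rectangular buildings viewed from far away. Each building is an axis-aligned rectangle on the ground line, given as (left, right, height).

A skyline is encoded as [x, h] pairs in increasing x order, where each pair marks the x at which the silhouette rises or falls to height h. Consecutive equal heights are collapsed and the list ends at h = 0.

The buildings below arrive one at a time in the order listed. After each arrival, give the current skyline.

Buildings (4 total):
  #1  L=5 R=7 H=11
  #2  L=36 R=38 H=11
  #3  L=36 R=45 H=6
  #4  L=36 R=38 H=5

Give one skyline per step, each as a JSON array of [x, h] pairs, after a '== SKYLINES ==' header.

== SKYLINES ==
[[5,11],[7,0]]
[[5,11],[7,0],[36,11],[38,0]]
[[5,11],[7,0],[36,11],[38,6],[45,0]]
[[5,11],[7,0],[36,11],[38,6],[45,0]]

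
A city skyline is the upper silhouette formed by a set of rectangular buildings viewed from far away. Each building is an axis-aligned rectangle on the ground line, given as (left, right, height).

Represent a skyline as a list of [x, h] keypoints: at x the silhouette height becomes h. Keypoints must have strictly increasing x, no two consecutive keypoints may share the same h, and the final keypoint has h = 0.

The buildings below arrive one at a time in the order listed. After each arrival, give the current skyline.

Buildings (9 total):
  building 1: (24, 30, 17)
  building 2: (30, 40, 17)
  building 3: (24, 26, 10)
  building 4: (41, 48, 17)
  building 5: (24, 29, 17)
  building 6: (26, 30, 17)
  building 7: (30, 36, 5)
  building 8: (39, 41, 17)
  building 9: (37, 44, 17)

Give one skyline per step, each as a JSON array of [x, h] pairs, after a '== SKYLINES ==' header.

== SKYLINES ==
[[24,17],[30,0]]
[[24,17],[40,0]]
[[24,17],[40,0]]
[[24,17],[40,0],[41,17],[48,0]]
[[24,17],[40,0],[41,17],[48,0]]
[[24,17],[40,0],[41,17],[48,0]]
[[24,17],[40,0],[41,17],[48,0]]
[[24,17],[48,0]]
[[24,17],[48,0]]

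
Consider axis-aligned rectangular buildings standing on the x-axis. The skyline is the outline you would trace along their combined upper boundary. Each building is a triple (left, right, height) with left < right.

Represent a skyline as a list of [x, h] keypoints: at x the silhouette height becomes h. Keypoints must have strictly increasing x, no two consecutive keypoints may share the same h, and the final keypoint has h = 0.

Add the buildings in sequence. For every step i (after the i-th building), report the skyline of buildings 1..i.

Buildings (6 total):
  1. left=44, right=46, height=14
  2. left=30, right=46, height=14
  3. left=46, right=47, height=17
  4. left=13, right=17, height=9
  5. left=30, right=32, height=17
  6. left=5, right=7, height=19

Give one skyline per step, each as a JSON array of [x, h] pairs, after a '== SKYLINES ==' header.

== SKYLINES ==
[[44,14],[46,0]]
[[30,14],[46,0]]
[[30,14],[46,17],[47,0]]
[[13,9],[17,0],[30,14],[46,17],[47,0]]
[[13,9],[17,0],[30,17],[32,14],[46,17],[47,0]]
[[5,19],[7,0],[13,9],[17,0],[30,17],[32,14],[46,17],[47,0]]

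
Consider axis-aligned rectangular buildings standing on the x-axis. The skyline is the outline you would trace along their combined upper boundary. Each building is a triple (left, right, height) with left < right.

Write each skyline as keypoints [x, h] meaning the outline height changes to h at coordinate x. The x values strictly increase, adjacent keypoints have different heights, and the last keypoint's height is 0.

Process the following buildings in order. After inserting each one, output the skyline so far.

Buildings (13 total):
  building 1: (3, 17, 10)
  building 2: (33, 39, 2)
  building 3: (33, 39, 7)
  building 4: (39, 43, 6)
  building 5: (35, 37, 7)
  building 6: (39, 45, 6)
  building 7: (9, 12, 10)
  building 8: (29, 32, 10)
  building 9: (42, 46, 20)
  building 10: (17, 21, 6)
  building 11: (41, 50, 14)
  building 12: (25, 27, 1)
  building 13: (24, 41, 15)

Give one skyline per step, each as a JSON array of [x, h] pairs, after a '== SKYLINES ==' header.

== SKYLINES ==
[[3,10],[17,0]]
[[3,10],[17,0],[33,2],[39,0]]
[[3,10],[17,0],[33,7],[39,0]]
[[3,10],[17,0],[33,7],[39,6],[43,0]]
[[3,10],[17,0],[33,7],[39,6],[43,0]]
[[3,10],[17,0],[33,7],[39,6],[45,0]]
[[3,10],[17,0],[33,7],[39,6],[45,0]]
[[3,10],[17,0],[29,10],[32,0],[33,7],[39,6],[45,0]]
[[3,10],[17,0],[29,10],[32,0],[33,7],[39,6],[42,20],[46,0]]
[[3,10],[17,6],[21,0],[29,10],[32,0],[33,7],[39,6],[42,20],[46,0]]
[[3,10],[17,6],[21,0],[29,10],[32,0],[33,7],[39,6],[41,14],[42,20],[46,14],[50,0]]
[[3,10],[17,6],[21,0],[25,1],[27,0],[29,10],[32,0],[33,7],[39,6],[41,14],[42,20],[46,14],[50,0]]
[[3,10],[17,6],[21,0],[24,15],[41,14],[42,20],[46,14],[50,0]]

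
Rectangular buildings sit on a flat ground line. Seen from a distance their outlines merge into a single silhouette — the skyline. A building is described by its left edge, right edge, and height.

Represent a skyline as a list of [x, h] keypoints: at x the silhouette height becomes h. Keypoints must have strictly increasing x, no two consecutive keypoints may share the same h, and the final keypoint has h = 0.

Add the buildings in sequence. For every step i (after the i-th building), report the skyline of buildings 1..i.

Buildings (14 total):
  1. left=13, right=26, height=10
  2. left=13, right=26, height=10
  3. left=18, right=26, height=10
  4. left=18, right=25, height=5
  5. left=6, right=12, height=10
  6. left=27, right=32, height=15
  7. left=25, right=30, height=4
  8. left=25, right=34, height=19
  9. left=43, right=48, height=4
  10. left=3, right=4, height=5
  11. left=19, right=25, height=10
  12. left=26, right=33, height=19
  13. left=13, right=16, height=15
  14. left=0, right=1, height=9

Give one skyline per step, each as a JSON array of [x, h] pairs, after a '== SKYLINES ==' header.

== SKYLINES ==
[[13,10],[26,0]]
[[13,10],[26,0]]
[[13,10],[26,0]]
[[13,10],[26,0]]
[[6,10],[12,0],[13,10],[26,0]]
[[6,10],[12,0],[13,10],[26,0],[27,15],[32,0]]
[[6,10],[12,0],[13,10],[26,4],[27,15],[32,0]]
[[6,10],[12,0],[13,10],[25,19],[34,0]]
[[6,10],[12,0],[13,10],[25,19],[34,0],[43,4],[48,0]]
[[3,5],[4,0],[6,10],[12,0],[13,10],[25,19],[34,0],[43,4],[48,0]]
[[3,5],[4,0],[6,10],[12,0],[13,10],[25,19],[34,0],[43,4],[48,0]]
[[3,5],[4,0],[6,10],[12,0],[13,10],[25,19],[34,0],[43,4],[48,0]]
[[3,5],[4,0],[6,10],[12,0],[13,15],[16,10],[25,19],[34,0],[43,4],[48,0]]
[[0,9],[1,0],[3,5],[4,0],[6,10],[12,0],[13,15],[16,10],[25,19],[34,0],[43,4],[48,0]]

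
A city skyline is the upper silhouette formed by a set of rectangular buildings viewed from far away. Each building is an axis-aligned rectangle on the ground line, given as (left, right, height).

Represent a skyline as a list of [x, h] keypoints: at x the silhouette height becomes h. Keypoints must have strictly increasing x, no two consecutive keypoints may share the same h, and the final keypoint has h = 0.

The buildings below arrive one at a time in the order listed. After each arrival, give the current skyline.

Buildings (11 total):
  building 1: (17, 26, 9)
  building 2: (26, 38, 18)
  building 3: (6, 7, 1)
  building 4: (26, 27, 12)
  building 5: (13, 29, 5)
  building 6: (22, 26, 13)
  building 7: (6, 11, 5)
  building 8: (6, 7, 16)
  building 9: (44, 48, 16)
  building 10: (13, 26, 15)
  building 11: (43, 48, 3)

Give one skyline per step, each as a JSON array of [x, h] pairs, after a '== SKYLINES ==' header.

== SKYLINES ==
[[17,9],[26,0]]
[[17,9],[26,18],[38,0]]
[[6,1],[7,0],[17,9],[26,18],[38,0]]
[[6,1],[7,0],[17,9],[26,18],[38,0]]
[[6,1],[7,0],[13,5],[17,9],[26,18],[38,0]]
[[6,1],[7,0],[13,5],[17,9],[22,13],[26,18],[38,0]]
[[6,5],[11,0],[13,5],[17,9],[22,13],[26,18],[38,0]]
[[6,16],[7,5],[11,0],[13,5],[17,9],[22,13],[26,18],[38,0]]
[[6,16],[7,5],[11,0],[13,5],[17,9],[22,13],[26,18],[38,0],[44,16],[48,0]]
[[6,16],[7,5],[11,0],[13,15],[26,18],[38,0],[44,16],[48,0]]
[[6,16],[7,5],[11,0],[13,15],[26,18],[38,0],[43,3],[44,16],[48,0]]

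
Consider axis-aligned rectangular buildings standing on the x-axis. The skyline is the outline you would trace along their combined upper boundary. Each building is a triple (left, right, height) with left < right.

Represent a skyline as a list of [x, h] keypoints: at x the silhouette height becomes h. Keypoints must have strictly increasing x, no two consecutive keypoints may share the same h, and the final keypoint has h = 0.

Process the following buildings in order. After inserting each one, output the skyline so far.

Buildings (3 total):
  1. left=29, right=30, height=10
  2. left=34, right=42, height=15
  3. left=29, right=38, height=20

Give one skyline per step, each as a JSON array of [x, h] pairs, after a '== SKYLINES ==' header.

== SKYLINES ==
[[29,10],[30,0]]
[[29,10],[30,0],[34,15],[42,0]]
[[29,20],[38,15],[42,0]]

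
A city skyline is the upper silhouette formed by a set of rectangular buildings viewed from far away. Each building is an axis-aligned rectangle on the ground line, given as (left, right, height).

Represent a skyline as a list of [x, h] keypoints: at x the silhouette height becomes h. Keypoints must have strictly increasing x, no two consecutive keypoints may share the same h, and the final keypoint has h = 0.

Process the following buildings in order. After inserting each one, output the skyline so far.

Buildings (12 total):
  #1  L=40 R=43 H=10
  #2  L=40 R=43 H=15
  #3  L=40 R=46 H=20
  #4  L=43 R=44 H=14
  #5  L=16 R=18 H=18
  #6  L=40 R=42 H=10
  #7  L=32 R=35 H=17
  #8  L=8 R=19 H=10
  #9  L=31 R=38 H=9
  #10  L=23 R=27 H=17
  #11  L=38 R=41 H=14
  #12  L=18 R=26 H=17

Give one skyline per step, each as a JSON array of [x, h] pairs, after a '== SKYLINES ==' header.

== SKYLINES ==
[[40,10],[43,0]]
[[40,15],[43,0]]
[[40,20],[46,0]]
[[40,20],[46,0]]
[[16,18],[18,0],[40,20],[46,0]]
[[16,18],[18,0],[40,20],[46,0]]
[[16,18],[18,0],[32,17],[35,0],[40,20],[46,0]]
[[8,10],[16,18],[18,10],[19,0],[32,17],[35,0],[40,20],[46,0]]
[[8,10],[16,18],[18,10],[19,0],[31,9],[32,17],[35,9],[38,0],[40,20],[46,0]]
[[8,10],[16,18],[18,10],[19,0],[23,17],[27,0],[31,9],[32,17],[35,9],[38,0],[40,20],[46,0]]
[[8,10],[16,18],[18,10],[19,0],[23,17],[27,0],[31,9],[32,17],[35,9],[38,14],[40,20],[46,0]]
[[8,10],[16,18],[18,17],[27,0],[31,9],[32,17],[35,9],[38,14],[40,20],[46,0]]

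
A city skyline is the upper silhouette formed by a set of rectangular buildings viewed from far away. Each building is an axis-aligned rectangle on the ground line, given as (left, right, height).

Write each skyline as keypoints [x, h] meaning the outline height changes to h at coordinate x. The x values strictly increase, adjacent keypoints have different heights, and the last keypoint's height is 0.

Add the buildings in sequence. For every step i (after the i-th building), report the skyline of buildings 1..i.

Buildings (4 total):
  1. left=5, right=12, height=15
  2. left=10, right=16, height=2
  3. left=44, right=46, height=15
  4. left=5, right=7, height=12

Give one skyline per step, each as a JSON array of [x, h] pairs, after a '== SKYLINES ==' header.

== SKYLINES ==
[[5,15],[12,0]]
[[5,15],[12,2],[16,0]]
[[5,15],[12,2],[16,0],[44,15],[46,0]]
[[5,15],[12,2],[16,0],[44,15],[46,0]]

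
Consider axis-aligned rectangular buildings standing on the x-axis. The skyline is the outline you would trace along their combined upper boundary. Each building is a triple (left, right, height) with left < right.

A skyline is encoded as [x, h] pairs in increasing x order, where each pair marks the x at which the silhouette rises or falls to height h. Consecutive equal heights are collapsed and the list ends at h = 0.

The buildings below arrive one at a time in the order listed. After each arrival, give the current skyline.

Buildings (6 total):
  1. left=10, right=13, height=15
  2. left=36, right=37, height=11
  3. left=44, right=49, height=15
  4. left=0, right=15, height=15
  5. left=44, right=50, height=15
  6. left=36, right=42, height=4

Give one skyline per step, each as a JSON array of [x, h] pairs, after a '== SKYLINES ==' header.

== SKYLINES ==
[[10,15],[13,0]]
[[10,15],[13,0],[36,11],[37,0]]
[[10,15],[13,0],[36,11],[37,0],[44,15],[49,0]]
[[0,15],[15,0],[36,11],[37,0],[44,15],[49,0]]
[[0,15],[15,0],[36,11],[37,0],[44,15],[50,0]]
[[0,15],[15,0],[36,11],[37,4],[42,0],[44,15],[50,0]]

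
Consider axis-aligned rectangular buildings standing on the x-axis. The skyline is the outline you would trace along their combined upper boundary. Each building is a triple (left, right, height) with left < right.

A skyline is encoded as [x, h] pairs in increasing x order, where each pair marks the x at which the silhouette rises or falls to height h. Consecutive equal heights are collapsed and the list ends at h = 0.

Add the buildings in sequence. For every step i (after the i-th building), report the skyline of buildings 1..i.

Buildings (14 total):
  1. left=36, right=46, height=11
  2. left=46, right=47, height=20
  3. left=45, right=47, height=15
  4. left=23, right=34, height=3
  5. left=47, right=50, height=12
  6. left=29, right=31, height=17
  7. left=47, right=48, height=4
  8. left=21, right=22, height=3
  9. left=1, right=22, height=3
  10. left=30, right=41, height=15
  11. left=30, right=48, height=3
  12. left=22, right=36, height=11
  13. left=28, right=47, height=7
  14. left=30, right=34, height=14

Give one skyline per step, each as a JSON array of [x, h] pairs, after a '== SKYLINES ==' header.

== SKYLINES ==
[[36,11],[46,0]]
[[36,11],[46,20],[47,0]]
[[36,11],[45,15],[46,20],[47,0]]
[[23,3],[34,0],[36,11],[45,15],[46,20],[47,0]]
[[23,3],[34,0],[36,11],[45,15],[46,20],[47,12],[50,0]]
[[23,3],[29,17],[31,3],[34,0],[36,11],[45,15],[46,20],[47,12],[50,0]]
[[23,3],[29,17],[31,3],[34,0],[36,11],[45,15],[46,20],[47,12],[50,0]]
[[21,3],[22,0],[23,3],[29,17],[31,3],[34,0],[36,11],[45,15],[46,20],[47,12],[50,0]]
[[1,3],[22,0],[23,3],[29,17],[31,3],[34,0],[36,11],[45,15],[46,20],[47,12],[50,0]]
[[1,3],[22,0],[23,3],[29,17],[31,15],[41,11],[45,15],[46,20],[47,12],[50,0]]
[[1,3],[22,0],[23,3],[29,17],[31,15],[41,11],[45,15],[46,20],[47,12],[50,0]]
[[1,3],[22,11],[29,17],[31,15],[41,11],[45,15],[46,20],[47,12],[50,0]]
[[1,3],[22,11],[29,17],[31,15],[41,11],[45,15],[46,20],[47,12],[50,0]]
[[1,3],[22,11],[29,17],[31,15],[41,11],[45,15],[46,20],[47,12],[50,0]]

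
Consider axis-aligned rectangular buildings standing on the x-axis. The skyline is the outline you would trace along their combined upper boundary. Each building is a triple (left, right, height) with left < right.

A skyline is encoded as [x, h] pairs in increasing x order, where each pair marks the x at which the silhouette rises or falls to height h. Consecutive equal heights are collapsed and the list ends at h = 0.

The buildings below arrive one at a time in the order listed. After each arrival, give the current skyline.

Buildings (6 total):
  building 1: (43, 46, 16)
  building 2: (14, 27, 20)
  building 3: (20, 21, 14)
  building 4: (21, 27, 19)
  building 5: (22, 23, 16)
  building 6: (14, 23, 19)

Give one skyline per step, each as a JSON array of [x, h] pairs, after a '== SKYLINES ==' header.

== SKYLINES ==
[[43,16],[46,0]]
[[14,20],[27,0],[43,16],[46,0]]
[[14,20],[27,0],[43,16],[46,0]]
[[14,20],[27,0],[43,16],[46,0]]
[[14,20],[27,0],[43,16],[46,0]]
[[14,20],[27,0],[43,16],[46,0]]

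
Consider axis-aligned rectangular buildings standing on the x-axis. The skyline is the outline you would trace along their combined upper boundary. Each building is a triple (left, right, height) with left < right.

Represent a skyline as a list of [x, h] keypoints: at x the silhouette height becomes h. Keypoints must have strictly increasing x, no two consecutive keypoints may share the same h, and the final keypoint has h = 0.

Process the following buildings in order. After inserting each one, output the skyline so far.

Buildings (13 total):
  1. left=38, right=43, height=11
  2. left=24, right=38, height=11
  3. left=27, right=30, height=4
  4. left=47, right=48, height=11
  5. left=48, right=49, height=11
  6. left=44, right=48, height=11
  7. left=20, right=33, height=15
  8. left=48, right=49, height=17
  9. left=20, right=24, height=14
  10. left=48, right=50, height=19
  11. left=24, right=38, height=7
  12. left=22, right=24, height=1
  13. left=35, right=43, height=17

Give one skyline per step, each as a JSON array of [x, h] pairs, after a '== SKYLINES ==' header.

== SKYLINES ==
[[38,11],[43,0]]
[[24,11],[43,0]]
[[24,11],[43,0]]
[[24,11],[43,0],[47,11],[48,0]]
[[24,11],[43,0],[47,11],[49,0]]
[[24,11],[43,0],[44,11],[49,0]]
[[20,15],[33,11],[43,0],[44,11],[49,0]]
[[20,15],[33,11],[43,0],[44,11],[48,17],[49,0]]
[[20,15],[33,11],[43,0],[44,11],[48,17],[49,0]]
[[20,15],[33,11],[43,0],[44,11],[48,19],[50,0]]
[[20,15],[33,11],[43,0],[44,11],[48,19],[50,0]]
[[20,15],[33,11],[43,0],[44,11],[48,19],[50,0]]
[[20,15],[33,11],[35,17],[43,0],[44,11],[48,19],[50,0]]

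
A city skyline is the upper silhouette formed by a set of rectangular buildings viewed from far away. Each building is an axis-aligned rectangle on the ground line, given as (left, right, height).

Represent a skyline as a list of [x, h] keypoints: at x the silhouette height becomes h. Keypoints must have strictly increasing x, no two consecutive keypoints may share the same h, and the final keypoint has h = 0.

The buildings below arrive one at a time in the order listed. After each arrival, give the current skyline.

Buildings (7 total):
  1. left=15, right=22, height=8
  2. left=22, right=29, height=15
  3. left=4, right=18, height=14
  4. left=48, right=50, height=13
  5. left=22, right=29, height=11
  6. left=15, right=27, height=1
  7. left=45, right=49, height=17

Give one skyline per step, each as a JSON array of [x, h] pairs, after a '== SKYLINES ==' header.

== SKYLINES ==
[[15,8],[22,0]]
[[15,8],[22,15],[29,0]]
[[4,14],[18,8],[22,15],[29,0]]
[[4,14],[18,8],[22,15],[29,0],[48,13],[50,0]]
[[4,14],[18,8],[22,15],[29,0],[48,13],[50,0]]
[[4,14],[18,8],[22,15],[29,0],[48,13],[50,0]]
[[4,14],[18,8],[22,15],[29,0],[45,17],[49,13],[50,0]]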